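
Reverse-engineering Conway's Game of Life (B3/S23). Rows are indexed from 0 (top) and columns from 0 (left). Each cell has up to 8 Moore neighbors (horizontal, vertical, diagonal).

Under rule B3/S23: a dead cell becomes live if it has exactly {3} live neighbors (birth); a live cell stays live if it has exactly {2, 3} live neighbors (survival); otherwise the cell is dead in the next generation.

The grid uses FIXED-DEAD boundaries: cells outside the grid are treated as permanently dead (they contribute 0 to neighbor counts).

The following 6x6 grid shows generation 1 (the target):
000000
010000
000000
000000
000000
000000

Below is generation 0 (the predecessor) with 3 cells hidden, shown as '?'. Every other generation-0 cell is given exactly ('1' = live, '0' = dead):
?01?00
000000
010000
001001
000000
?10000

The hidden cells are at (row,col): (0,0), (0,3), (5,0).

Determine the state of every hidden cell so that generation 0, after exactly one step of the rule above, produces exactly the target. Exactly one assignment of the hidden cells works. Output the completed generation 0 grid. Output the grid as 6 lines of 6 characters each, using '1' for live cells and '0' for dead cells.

Hidden generation-0 cells (in order): (0,0), (0,3), (5,0).
A hidden cell only influences target cells in its own 3x3 neighborhood. Try each of the 2^3 = 8 assignments, step the completed generation 0 forward once under B3/S23, and compare with the target:
  (0,0)=0 (0,3)=0 (5,0)=0 -> step gives (1,1)='0' but target has '1' -> reject
  (0,0)=0 (0,3)=0 (5,0)=1 -> step gives (1,1)='0' but target has '1' -> reject
  (0,0)=0 (0,3)=1 (5,0)=0 -> step gives (1,1)='0' but target has '1' -> reject
  (0,0)=0 (0,3)=1 (5,0)=1 -> step gives (1,1)='0' but target has '1' -> reject
  (0,0)=1 (0,3)=0 (5,0)=0 -> step reproduces the target at every cell -> ACCEPT
  (0,0)=1 (0,3)=0 (5,0)=1 -> step gives (4,1)='1' but target has '0' -> reject
  (0,0)=1 (0,3)=1 (5,0)=0 -> step gives (1,2)='1' but target has '0' -> reject
  (0,0)=1 (0,3)=1 (5,0)=1 -> step gives (1,2)='1' but target has '0' -> reject
Unique solution: (0,0)=live, (0,3)=dead, (5,0)=dead.
Check: live-neighbor counts of every cell in the completed generation 0:
020100
232100
112111
121110
122111
101000
Applying B3/S23 to generation 0 with these counts gives:
000000
010000
000000
000000
000000
000000
which matches the target exactly.

Answer: 101000
000000
010000
001001
000000
010000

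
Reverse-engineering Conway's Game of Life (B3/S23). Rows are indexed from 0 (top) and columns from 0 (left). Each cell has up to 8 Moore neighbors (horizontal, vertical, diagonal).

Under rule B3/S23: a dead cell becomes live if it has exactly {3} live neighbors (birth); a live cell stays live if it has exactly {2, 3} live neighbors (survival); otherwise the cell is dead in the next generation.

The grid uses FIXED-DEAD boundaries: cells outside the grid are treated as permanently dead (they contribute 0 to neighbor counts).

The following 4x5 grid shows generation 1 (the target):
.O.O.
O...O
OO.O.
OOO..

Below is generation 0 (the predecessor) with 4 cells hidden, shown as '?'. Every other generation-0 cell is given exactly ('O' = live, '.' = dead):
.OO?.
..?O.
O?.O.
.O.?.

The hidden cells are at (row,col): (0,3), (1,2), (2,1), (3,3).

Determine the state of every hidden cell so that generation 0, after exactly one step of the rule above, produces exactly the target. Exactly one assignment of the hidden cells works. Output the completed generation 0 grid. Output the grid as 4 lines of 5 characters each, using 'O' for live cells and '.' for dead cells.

Answer: .OOO.
..OO.
OO.O.
.O...

Derivation:
Hidden generation-0 cells (in order): (0,3), (1,2), (2,1), (3,3).
A hidden cell only influences target cells in its own 3x3 neighborhood. Try each of the 2^4 = 16 assignments, step the completed generation 0 forward once under B3/S23, and compare with the target:
  (0,3)=. (1,2)=. (2,1)=. (3,3)=. -> step gives (0,1)='.' but target has 'O' -> reject
  (0,3)=. (1,2)=. (2,1)=. (3,3)=O -> step gives (0,1)='.' but target has 'O' -> reject
  (0,3)=. (1,2)=. (2,1)=O (3,3)=. -> step gives (0,1)='.' but target has 'O' -> reject
  (0,3)=. (1,2)=. (2,1)=O (3,3)=O -> step gives (0,1)='.' but target has 'O' -> reject
  (0,3)=. (1,2)=O (2,1)=. (3,3)=. -> step gives (0,2)='O' but target has '.' -> reject
  (0,3)=. (1,2)=O (2,1)=. (3,3)=O -> step gives (0,2)='O' but target has '.' -> reject
  (0,3)=. (1,2)=O (2,1)=O (3,3)=. -> step gives (0,2)='O' but target has '.' -> reject
  (0,3)=. (1,2)=O (2,1)=O (3,3)=O -> step gives (0,2)='O' but target has '.' -> reject
  (0,3)=O (1,2)=. (2,1)=. (3,3)=. -> step gives (0,1)='.' but target has 'O' -> reject
  (0,3)=O (1,2)=. (2,1)=. (3,3)=O -> step gives (0,1)='.' but target has 'O' -> reject
  (0,3)=O (1,2)=. (2,1)=O (3,3)=. -> step gives (0,1)='.' but target has 'O' -> reject
  (0,3)=O (1,2)=. (2,1)=O (3,3)=O -> step gives (0,1)='.' but target has 'O' -> reject
  (0,3)=O (1,2)=O (2,1)=. (3,3)=. -> step gives (1,0)='.' but target has 'O' -> reject
  (0,3)=O (1,2)=O (2,1)=. (3,3)=O -> step gives (1,0)='.' but target has 'O' -> reject
  (0,3)=O (1,2)=O (2,1)=O (3,3)=. -> step reproduces the target at every cell -> ACCEPT
  (0,3)=O (1,2)=O (2,1)=O (3,3)=O -> step gives (2,4)='O' but target has '.' -> reject
Unique solution: (0,3)=live, (1,2)=live, (2,1)=live, (3,3)=dead.
Check: live-neighbor counts of every cell in the completed generation 0:
12432
35643
23522
32311
Applying B3/S23 to generation 0 with these counts gives:
.O.O.
O...O
OO.O.
OOO..
which matches the target exactly.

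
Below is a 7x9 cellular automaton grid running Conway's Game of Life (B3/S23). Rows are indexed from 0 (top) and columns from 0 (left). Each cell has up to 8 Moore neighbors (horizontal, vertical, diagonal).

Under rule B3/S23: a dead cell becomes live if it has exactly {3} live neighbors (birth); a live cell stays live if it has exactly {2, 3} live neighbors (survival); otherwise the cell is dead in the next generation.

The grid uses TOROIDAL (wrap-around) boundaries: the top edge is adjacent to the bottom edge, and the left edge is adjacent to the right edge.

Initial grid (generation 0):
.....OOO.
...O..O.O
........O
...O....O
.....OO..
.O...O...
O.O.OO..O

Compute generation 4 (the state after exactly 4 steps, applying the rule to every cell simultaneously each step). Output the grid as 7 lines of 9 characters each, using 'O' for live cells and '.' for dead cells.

Simulating step by step:
Generation 0 (given above): 18 live cells
Generation 1: 18 live cells
O..O.....
.....OO.O
O.......O
.......O.
....OOO..
OO.......
OO..O..OO
Generation 2: 20 live cells
.O..OOO..
.......OO
O.....O.O
.....OOOO
.....OO..
.O..O.OO.
..O......
Generation 3: 17 live cells
.....OOO.
........O
O....O...
O.......O
....O...O
......OO.
.OOOO..O.
Generation 4: 25 live cells
(generation 4 grid is the final answer)

Answer: ..OOOOOOO
.....O.OO
O........
O.......O
O.......O
..O.OOOOO
..OOO...O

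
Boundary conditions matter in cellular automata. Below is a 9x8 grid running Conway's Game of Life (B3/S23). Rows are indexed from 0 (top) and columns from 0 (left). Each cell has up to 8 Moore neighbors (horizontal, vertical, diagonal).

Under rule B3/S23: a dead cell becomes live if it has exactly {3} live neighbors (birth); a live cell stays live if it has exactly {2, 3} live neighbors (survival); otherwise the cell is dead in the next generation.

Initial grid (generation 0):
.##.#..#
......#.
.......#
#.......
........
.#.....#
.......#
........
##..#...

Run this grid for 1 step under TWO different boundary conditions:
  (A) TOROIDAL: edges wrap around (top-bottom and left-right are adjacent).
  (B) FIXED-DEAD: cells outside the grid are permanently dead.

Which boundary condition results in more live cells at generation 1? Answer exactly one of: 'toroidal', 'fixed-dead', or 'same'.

Answer: toroidal

Derivation:
Under TOROIDAL boundary, generation 1:
.###.#.#
#.....##
.......#
........
#.......
#.......
#.......
#.......
####....
Population = 17

Under FIXED-DEAD boundary, generation 1:
........
......##
........
........
........
........
........
........
........
Population = 2

Comparison: toroidal=17, fixed-dead=2 -> toroidal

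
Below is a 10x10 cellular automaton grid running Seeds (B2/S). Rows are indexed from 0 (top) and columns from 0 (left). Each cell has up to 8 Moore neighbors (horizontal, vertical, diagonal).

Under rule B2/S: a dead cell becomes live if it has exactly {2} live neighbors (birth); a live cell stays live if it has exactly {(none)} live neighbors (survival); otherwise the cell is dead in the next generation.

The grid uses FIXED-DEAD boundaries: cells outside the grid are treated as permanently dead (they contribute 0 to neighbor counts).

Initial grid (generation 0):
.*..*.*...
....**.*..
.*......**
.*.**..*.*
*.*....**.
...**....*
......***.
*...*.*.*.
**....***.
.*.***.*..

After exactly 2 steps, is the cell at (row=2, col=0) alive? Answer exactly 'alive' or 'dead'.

Simulating step by step:
Generation 0 (given above): 38 live cells
Generation 1: 15 live cells
...*...*..
****.....*
*.........
......*...
.....**...
.**..*....
..........
..........
.........*
..........
Generation 2: 14 live cells
*...*...*.
....*...*.
...*......
.......*..
.**.*..*..
....*.....
.**.......
..........
..........
..........

Cell (2,0) at generation 2: 0 -> dead

Answer: dead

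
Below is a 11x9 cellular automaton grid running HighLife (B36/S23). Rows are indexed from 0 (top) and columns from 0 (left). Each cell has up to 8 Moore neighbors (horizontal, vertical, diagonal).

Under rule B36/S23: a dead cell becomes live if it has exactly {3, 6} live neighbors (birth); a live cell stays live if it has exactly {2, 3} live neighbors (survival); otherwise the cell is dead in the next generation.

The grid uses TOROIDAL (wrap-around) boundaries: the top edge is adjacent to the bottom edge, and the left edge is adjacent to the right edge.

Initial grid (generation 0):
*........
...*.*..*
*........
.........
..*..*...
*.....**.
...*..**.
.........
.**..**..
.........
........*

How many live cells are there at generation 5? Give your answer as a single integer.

Simulating step by step:
Generation 0 (given above): 18 live cells
Generation 1: 14 live cells
*.......*
*.......*
.........
.........
......*..
.....*.**
......***
..*..*.*.
.........
.........
.........
Generation 2: 11 live cells
*.......*
*.......*
.........
.........
......**.
.....*..*
.....*...
.......**
.........
.........
.........
Generation 3: 11 live cells
*.......*
*.......*
.........
.........
......**.
.....*.*.
......***
.........
.........
.........
.........
Generation 4: 12 live cells
*.......*
*.......*
.........
.........
......**.
.....**..
......***
.......*.
.........
.........
.........
Generation 5: 15 live cells
*.......*
*.......*
.........
.........
.....***.
.....*.**
.....*..*
......***
.........
.........
.........
Population at generation 5: 15

Answer: 15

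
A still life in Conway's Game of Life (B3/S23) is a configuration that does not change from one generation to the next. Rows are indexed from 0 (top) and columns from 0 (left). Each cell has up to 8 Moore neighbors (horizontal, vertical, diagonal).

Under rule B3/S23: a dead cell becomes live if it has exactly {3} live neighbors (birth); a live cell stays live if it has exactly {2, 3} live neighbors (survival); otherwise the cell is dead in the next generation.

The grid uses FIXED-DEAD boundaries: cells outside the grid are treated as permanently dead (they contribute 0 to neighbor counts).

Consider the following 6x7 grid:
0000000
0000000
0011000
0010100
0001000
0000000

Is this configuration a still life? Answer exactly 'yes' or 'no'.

Compute generation 1 and compare to generation 0 (given above):
Generation 1:
0000000
0000000
0011000
0010100
0001000
0000000
The grids are IDENTICAL -> still life.

Answer: yes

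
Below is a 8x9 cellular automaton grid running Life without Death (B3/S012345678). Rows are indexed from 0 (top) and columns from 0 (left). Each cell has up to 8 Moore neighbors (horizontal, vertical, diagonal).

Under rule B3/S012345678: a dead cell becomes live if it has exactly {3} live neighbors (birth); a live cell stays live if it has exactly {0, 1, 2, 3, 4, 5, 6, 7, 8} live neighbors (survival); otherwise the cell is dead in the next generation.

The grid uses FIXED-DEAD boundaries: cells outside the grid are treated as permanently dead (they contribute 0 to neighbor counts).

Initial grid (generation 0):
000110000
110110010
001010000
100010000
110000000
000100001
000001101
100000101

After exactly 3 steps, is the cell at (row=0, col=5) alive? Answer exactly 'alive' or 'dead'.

Answer: alive

Derivation:
Simulating step by step:
Generation 0 (given above): 21 live cells
Generation 1: 28 live cells
001110000
110111010
101011000
100110000
110000000
000100011
000001101
100001101
Generation 2: 39 live cells
011111000
110111110
101011100
101111000
111110000
000100111
000011101
100001101
Generation 3: 46 live cells
111111000
110111110
101011110
101111100
111110110
010100111
000011101
100011101

Cell (0,5) at generation 3: 1 -> alive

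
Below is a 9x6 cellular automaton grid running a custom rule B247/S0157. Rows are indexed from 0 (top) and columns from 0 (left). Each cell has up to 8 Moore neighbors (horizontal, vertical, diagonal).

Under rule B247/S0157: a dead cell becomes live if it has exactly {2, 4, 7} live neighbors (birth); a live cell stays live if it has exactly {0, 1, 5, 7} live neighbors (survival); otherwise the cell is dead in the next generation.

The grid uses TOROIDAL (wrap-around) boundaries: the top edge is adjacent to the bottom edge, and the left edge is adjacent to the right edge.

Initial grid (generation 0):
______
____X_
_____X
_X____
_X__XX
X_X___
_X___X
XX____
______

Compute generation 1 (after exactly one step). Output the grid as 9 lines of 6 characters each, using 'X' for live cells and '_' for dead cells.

Simulating step by step:
Generation 0 (given above): 12 live cells
Generation 1: 18 live cells
(generation 1 grid is the final answer)

Answer: ______
____XX
X___XX
XXX___
X__XX_
_X_X_X
______
__X__X
XX____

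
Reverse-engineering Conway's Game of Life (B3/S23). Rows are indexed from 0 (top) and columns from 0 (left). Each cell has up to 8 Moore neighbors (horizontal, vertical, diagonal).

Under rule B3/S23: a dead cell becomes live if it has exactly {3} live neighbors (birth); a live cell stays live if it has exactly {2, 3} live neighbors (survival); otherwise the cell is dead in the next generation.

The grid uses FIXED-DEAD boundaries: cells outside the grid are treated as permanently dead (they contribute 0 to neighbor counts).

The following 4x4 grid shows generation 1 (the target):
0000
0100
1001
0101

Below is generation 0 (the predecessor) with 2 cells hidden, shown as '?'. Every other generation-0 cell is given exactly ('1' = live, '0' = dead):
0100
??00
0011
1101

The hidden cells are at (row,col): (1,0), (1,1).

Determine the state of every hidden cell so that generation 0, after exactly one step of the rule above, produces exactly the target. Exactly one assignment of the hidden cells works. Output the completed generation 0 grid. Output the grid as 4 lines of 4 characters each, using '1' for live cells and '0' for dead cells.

Hidden generation-0 cells (in order): (1,0), (1,1).
A hidden cell only influences target cells in its own 3x3 neighborhood. Try each of the 2^2 = 4 assignments, step the completed generation 0 forward once under B3/S23, and compare with the target:
  (1,0)=0 (1,1)=0 -> step gives (1,1)='0' but target has '1' -> reject
  (1,0)=0 (1,1)=1 -> step reproduces the target at every cell -> ACCEPT
  (1,0)=1 (1,1)=0 -> step gives (1,2)='1' but target has '0' -> reject
  (1,0)=1 (1,1)=1 -> step gives (0,0)='1' but target has '0' -> reject
Unique solution: (1,0)=dead, (1,1)=live.
Check: live-neighbor counts of every cell in the completed generation 0:
2120
2242
3442
1242
Applying B3/S23 to generation 0 with these counts gives:
0000
0100
1001
0101
which matches the target exactly.

Answer: 0100
0100
0011
1101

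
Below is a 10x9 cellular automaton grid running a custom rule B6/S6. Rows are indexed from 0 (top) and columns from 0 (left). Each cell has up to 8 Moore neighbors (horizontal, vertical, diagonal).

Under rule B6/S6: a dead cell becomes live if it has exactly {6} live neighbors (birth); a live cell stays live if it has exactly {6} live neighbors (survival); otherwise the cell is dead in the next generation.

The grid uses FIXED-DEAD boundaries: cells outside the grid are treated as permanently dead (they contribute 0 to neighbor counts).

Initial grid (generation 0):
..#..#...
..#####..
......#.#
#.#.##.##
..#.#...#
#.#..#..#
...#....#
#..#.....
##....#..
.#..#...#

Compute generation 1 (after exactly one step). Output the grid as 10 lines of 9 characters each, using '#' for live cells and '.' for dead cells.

Simulating step by step:
Generation 0 (given above): 32 live cells
Generation 1: 1 live cells
(generation 1 grid is the final answer)

Answer: .........
.........
.....#...
.........
.........
.........
.........
.........
.........
.........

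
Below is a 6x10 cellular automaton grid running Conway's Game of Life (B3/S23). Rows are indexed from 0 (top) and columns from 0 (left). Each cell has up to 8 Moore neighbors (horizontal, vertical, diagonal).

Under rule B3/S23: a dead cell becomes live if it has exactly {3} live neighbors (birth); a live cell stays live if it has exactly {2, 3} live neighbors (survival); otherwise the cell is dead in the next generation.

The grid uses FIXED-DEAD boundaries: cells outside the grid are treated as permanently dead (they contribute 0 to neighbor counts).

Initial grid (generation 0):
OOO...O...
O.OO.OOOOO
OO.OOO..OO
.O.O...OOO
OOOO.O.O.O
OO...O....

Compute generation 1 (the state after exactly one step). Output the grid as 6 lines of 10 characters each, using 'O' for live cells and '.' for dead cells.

Answer: O.OO.OO.O.
.........O
O....O....
.....O.O..
...O...O.O
O...O.O...

Derivation:
Simulating step by step:
Generation 0 (given above): 34 live cells
Generation 1: 17 live cells
(generation 1 grid is the final answer)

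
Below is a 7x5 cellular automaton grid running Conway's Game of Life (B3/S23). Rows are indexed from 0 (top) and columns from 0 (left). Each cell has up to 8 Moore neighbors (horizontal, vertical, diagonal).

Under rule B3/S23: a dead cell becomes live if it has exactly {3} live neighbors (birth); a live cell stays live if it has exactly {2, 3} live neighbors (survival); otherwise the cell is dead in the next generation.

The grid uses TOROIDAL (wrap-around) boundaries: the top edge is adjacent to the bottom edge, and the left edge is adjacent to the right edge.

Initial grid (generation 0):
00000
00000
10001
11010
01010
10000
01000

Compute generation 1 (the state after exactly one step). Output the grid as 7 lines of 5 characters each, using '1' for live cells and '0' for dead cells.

Simulating step by step:
Generation 0 (given above): 9 live cells
Generation 1: 9 live cells
(generation 1 grid is the final answer)

Answer: 00000
00000
11001
01010
01000
11100
00000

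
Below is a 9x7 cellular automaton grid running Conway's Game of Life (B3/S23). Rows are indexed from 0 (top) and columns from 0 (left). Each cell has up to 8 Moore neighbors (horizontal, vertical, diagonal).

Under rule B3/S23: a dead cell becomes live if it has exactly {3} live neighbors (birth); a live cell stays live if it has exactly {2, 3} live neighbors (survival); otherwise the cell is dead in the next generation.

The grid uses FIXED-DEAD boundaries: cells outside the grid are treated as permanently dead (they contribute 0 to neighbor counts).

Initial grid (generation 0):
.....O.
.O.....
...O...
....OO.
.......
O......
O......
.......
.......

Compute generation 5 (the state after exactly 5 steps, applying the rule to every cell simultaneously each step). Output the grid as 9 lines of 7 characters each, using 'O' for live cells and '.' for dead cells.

Answer: .......
.......
.......
.......
.......
.......
.......
.......
.......

Derivation:
Simulating step by step:
Generation 0 (given above): 7 live cells
Generation 1: 2 live cells
.......
.......
....O..
....O..
.......
.......
.......
.......
.......
Generation 2: 0 live cells
.......
.......
.......
.......
.......
.......
.......
.......
.......
Generation 3: 0 live cells
.......
.......
.......
.......
.......
.......
.......
.......
.......
Generation 4: 0 live cells
.......
.......
.......
.......
.......
.......
.......
.......
.......
Generation 5: 0 live cells
(generation 5 grid is the final answer)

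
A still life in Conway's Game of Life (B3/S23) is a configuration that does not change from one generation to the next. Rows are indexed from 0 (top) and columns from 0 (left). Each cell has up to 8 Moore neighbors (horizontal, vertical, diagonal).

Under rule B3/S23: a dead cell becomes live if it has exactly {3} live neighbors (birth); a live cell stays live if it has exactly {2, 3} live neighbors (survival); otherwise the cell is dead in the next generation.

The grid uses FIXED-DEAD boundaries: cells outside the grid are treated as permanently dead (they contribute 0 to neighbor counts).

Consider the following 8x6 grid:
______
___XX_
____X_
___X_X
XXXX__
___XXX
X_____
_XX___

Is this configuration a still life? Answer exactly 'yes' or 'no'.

Answer: no

Derivation:
Compute generation 1 and compare to generation 0 (given above):
Generation 1:
______
___XX_
_____X
_X_X__
_X___X
X__XX_
_XXXX_
_X____
Cell (2,4) differs: gen0=1 vs gen1=0 -> NOT a still life.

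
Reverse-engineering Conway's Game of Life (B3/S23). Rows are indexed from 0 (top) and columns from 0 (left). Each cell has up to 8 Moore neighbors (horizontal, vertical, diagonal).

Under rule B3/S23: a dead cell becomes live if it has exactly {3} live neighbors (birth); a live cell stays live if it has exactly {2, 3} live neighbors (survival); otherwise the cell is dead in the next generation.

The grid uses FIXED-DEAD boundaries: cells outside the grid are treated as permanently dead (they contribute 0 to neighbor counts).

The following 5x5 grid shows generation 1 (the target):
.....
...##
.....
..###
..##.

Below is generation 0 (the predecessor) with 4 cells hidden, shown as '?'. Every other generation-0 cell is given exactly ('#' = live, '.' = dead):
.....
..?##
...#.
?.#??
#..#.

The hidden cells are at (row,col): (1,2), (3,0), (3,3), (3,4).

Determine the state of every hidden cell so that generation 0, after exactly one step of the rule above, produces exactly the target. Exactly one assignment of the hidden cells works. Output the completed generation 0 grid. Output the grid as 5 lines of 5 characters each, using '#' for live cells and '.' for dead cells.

Hidden generation-0 cells (in order): (1,2), (3,0), (3,3), (3,4).
A hidden cell only influences target cells in its own 3x3 neighborhood. Try each of the 2^4 = 16 assignments, step the completed generation 0 forward once under B3/S23, and compare with the target:
  (1,2)=. (3,0)=. (3,3)=. (3,4)=. -> step gives (2,2)='#' but target has '.' -> reject
  (1,2)=. (3,0)=. (3,3)=. (3,4)=# -> step gives (2,2)='#' but target has '.' -> reject
  (1,2)=. (3,0)=. (3,3)=# (3,4)=. -> step reproduces the target at every cell -> ACCEPT
  (1,2)=. (3,0)=. (3,3)=# (3,4)=# -> step gives (3,3)='.' but target has '#' -> reject
  (1,2)=. (3,0)=# (3,3)=. (3,4)=. -> step gives (2,2)='#' but target has '.' -> reject
  (1,2)=. (3,0)=# (3,3)=. (3,4)=# -> step gives (2,2)='#' but target has '.' -> reject
  (1,2)=. (3,0)=# (3,3)=# (3,4)=. -> step gives (3,1)='#' but target has '.' -> reject
  (1,2)=. (3,0)=# (3,3)=# (3,4)=# -> step gives (3,1)='#' but target has '.' -> reject
  (1,2)=# (3,0)=. (3,3)=. (3,4)=. -> step gives (0,3)='#' but target has '.' -> reject
  (1,2)=# (3,0)=. (3,3)=. (3,4)=# -> step gives (0,3)='#' but target has '.' -> reject
  (1,2)=# (3,0)=. (3,3)=# (3,4)=. -> step gives (0,3)='#' but target has '.' -> reject
  (1,2)=# (3,0)=. (3,3)=# (3,4)=# -> step gives (0,3)='#' but target has '.' -> reject
  (1,2)=# (3,0)=# (3,3)=. (3,4)=. -> step gives (0,3)='#' but target has '.' -> reject
  (1,2)=# (3,0)=# (3,3)=. (3,4)=# -> step gives (0,3)='#' but target has '.' -> reject
  (1,2)=# (3,0)=# (3,3)=# (3,4)=. -> step gives (0,3)='#' but target has '.' -> reject
  (1,2)=# (3,0)=# (3,3)=# (3,4)=# -> step gives (0,3)='#' but target has '.' -> reject
Unique solution: (1,2)=dead, (3,0)=dead, (3,3)=live, (3,4)=dead.
Check: live-neighbor counts of every cell in the completed generation 0:
00122
00222
01444
12333
02322
Applying B3/S23 to generation 0 with these counts gives:
.....
...##
.....
..###
..##.
which matches the target exactly.

Answer: .....
...##
...#.
..##.
#..#.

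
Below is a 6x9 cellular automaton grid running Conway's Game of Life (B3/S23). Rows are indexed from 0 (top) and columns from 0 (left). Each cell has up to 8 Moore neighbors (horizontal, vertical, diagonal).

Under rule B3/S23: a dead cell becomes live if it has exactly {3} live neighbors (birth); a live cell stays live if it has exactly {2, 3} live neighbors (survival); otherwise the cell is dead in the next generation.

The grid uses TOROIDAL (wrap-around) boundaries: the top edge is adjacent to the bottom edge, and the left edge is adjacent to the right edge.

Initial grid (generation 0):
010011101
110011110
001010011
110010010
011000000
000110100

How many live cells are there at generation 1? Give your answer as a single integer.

Answer: 20

Derivation:
Simulating step by step:
Generation 0 (given above): 24 live cells
Generation 1: 20 live cells
011000001
011000000
001010000
100000010
111011000
110110110
Population at generation 1: 20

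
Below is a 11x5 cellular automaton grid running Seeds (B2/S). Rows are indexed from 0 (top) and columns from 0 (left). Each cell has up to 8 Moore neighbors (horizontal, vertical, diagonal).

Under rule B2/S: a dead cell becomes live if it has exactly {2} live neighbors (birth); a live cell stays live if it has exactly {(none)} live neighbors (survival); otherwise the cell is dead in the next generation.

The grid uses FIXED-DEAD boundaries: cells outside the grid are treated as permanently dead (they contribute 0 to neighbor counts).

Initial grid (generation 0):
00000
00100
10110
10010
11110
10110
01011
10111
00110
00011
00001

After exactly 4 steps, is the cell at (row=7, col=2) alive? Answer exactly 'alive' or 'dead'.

Simulating step by step:
Generation 0 (given above): 25 live cells
Generation 1: 1 live cells
00000
00000
00001
00000
00000
00000
00000
00000
00000
00000
00000
Generation 2: 0 live cells
00000
00000
00000
00000
00000
00000
00000
00000
00000
00000
00000
Generation 3: 0 live cells
00000
00000
00000
00000
00000
00000
00000
00000
00000
00000
00000
Generation 4: 0 live cells
00000
00000
00000
00000
00000
00000
00000
00000
00000
00000
00000

Cell (7,2) at generation 4: 0 -> dead

Answer: dead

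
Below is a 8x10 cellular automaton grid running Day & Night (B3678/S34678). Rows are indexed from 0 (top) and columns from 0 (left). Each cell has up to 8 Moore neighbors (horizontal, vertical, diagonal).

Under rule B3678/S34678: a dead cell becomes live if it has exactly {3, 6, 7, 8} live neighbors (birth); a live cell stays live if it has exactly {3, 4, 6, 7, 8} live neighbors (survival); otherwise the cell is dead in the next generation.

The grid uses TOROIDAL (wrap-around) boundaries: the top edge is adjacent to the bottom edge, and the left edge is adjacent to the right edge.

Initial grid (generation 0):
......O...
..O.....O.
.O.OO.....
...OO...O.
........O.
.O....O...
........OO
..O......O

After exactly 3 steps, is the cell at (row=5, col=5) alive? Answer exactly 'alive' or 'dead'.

Simulating step by step:
Generation 0 (given above): 16 live cells
Generation 1: 12 live cells
..........
...O......
...OO.....
..OOO.....
.......O..
.......OOO
O.........
........O.
Generation 2: 7 live cells
..........
....O.....
....O.....
...OO.....
...O......
........O.
.......O..
..........
Generation 3: 5 live cells
..........
..........
....OO....
...OO.....
....O.....
..........
..........
..........

Cell (5,5) at generation 3: 0 -> dead

Answer: dead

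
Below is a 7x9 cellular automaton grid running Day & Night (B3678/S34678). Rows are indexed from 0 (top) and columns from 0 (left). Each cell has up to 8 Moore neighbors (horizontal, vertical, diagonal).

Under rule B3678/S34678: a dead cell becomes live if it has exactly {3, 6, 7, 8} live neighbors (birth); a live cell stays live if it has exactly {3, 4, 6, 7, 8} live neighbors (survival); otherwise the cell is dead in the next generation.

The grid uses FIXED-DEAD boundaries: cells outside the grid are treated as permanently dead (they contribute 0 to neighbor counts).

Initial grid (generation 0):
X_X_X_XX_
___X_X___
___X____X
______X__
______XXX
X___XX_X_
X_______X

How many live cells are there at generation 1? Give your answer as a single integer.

Answer: 11

Derivation:
Simulating step by step:
Generation 0 (given above): 19 live cells
Generation 1: 11 live cells
___X_X___
__XX__XX_
____X____
________X
______XX_
_______X_
_________
Population at generation 1: 11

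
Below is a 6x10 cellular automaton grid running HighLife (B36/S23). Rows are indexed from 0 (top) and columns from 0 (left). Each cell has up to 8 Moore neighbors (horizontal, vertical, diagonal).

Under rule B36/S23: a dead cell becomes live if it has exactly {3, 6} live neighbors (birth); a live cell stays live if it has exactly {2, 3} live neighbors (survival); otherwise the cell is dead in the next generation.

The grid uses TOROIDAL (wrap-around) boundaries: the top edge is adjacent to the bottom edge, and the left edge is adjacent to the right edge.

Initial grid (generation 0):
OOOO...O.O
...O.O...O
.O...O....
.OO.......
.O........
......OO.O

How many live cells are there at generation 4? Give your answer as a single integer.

Answer: 23

Derivation:
Simulating step by step:
Generation 0 (given above): 17 live cells
Generation 1: 22 live cells
.OOOO..O.O
...O..O.OO
OO..O.....
OOO.......
OOO.......
......OO.O
Generation 2: 18 live cells
..OOOO..OO
.....O.OOO
...O......
...O.....O
..O......O
......OO.O
Generation 3: 22 live cells
O..OOO....
..O..OOO.O
....O....O
..OO......
O........O
O.O.OOOO.O
Generation 4: 23 live cells
O.O.......
O.....O.OO
..O.OOO.O.
O..O.....O
O.O.OOO.OO
......O.O.
Population at generation 4: 23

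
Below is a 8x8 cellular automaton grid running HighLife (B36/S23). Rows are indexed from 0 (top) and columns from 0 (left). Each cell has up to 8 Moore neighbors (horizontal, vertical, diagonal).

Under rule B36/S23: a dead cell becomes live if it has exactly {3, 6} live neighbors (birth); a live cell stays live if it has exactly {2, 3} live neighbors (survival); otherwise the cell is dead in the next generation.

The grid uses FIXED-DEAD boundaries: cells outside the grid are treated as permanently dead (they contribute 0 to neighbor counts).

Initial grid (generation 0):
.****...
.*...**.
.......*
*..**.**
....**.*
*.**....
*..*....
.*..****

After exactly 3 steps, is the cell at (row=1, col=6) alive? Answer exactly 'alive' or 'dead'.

Answer: alive

Derivation:
Simulating step by step:
Generation 0 (given above): 26 live cells
Generation 1: 29 live cells
.*****..
.*.****.
....*..*
...**..*
.**..*.*
.***....
*..*.**.
....***.
Generation 2: 21 live cells
.*....*.
.*....*.
..*....*
..****.*
.*....*.
*..*.*..
.*.*..*.
....*.*.
Generation 3: 26 live cells
........
.**...**
.**.**.*
.*****.*
.*....*.
**..***.
..**..*.
.....*..

Cell (1,6) at generation 3: 1 -> alive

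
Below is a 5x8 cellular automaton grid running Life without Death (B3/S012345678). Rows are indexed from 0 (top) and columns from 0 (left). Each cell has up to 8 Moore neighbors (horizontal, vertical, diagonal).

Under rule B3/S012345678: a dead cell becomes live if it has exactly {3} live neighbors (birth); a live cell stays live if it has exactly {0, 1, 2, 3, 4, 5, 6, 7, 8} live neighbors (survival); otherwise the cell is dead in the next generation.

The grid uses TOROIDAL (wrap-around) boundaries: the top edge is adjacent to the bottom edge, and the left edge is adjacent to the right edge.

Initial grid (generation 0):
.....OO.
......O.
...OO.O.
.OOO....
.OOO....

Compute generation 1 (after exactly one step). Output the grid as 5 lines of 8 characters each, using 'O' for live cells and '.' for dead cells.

Simulating step by step:
Generation 0 (given above): 12 live cells
Generation 1: 17 live cells
(generation 1 grid is the final answer)

Answer: ..O..OO.
....O.OO
...OOOO.
.OOO....
.OOOO...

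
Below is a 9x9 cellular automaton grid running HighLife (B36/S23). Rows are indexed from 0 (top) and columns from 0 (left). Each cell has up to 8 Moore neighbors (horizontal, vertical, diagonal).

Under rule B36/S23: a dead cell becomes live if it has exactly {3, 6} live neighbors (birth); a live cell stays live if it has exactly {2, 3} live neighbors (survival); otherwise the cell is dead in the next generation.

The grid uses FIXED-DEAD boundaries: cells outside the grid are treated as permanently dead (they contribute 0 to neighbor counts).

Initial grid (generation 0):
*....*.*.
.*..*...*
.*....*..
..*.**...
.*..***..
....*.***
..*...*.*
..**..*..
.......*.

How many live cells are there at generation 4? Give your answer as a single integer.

Answer: 32

Derivation:
Simulating step by step:
Generation 0 (given above): 26 live cells
Generation 1: 24 live cells
.........
**...***.
.****....
.****....
.........
...***..*
..*...***
..**..*..
.........
Generation 2: 22 live cells
......*..
**.****..
......*..
.*..*....
.....*...
...****.*
..*...*.*
..**..*..
.........
Generation 3: 21 live cells
....*.*..
....*.**.
****..*..
.....*...
...*..*..
...**.*..
..*...*..
..**...*.
.........
Generation 4: 32 live cells
......**.
.**.*.**.
.****.**.
.*.****..
...*..*..
..***.**.
..*.****.
..**.....
.........
Population at generation 4: 32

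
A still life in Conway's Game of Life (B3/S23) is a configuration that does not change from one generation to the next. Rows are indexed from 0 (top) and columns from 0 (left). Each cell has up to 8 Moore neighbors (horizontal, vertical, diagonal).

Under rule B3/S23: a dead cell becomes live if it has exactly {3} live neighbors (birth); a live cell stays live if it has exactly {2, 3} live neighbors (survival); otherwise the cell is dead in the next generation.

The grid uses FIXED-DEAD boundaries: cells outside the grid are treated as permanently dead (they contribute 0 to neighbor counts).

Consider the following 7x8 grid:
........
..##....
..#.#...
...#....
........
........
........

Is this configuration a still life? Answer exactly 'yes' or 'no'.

Answer: yes

Derivation:
Compute generation 1 and compare to generation 0 (given above):
Generation 1:
........
..##....
..#.#...
...#....
........
........
........
The grids are IDENTICAL -> still life.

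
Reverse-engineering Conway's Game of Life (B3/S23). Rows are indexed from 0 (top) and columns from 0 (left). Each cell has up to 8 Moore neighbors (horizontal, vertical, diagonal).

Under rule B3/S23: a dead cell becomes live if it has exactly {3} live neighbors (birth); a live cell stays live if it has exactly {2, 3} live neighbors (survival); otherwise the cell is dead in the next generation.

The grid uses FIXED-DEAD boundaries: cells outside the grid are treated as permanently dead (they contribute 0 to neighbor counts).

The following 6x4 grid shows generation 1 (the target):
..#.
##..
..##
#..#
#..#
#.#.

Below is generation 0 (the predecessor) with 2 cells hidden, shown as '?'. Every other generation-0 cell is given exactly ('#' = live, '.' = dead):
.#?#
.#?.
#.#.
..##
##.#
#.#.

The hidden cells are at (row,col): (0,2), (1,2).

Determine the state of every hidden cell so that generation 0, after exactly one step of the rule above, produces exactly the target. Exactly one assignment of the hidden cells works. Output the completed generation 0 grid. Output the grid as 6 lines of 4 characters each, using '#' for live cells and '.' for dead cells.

Hidden generation-0 cells (in order): (0,2), (1,2).
A hidden cell only influences target cells in its own 3x3 neighborhood. Try each of the 2^2 = 4 assignments, step the completed generation 0 forward once under B3/S23, and compare with the target:
  (0,2)=. (1,2)=. -> step reproduces the target at every cell -> ACCEPT
  (0,2)=. (1,2)=# -> step gives (0,1)='#' but target has '.' -> reject
  (0,2)=# (1,2)=. -> step gives (0,1)='#' but target has '.' -> reject
  (0,2)=# (1,2)=# -> step gives (0,1)='#' but target has '.' -> reject
Unique solution: (0,2)=dead, (1,2)=dead.
Check: live-neighbor counts of every cell in the completed generation 0:
2130
3342
1433
3543
2453
2422
Applying B3/S23 to generation 0 with these counts gives:
..#.
##..
..##
#..#
#..#
#.#.
which matches the target exactly.

Answer: .#.#
.#..
#.#.
..##
##.#
#.#.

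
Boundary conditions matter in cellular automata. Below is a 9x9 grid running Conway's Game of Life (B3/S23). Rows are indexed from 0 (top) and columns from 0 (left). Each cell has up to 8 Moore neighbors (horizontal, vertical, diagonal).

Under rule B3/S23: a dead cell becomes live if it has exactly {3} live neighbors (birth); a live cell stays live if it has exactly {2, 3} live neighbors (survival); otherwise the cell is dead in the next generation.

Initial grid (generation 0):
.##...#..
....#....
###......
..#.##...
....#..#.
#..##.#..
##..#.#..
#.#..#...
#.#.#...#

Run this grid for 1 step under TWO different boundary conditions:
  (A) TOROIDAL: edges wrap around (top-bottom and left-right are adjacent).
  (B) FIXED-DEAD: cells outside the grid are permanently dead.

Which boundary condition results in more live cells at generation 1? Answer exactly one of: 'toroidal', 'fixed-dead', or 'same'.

Answer: toroidal

Derivation:
Under TOROIDAL boundary, generation 1:
###..#...
#..#.....
.##.##...
..#.##...
......#..
##.##.###
#.#.#.#.#
..#.##...
#.#..#..#
Population = 33

Under FIXED-DEAD boundary, generation 1:
.........
#..#.....
.##.##...
..#.##...
......#..
##.##.##.
#.#.#.#..
#.#.##...
...#.....
Population = 25

Comparison: toroidal=33, fixed-dead=25 -> toroidal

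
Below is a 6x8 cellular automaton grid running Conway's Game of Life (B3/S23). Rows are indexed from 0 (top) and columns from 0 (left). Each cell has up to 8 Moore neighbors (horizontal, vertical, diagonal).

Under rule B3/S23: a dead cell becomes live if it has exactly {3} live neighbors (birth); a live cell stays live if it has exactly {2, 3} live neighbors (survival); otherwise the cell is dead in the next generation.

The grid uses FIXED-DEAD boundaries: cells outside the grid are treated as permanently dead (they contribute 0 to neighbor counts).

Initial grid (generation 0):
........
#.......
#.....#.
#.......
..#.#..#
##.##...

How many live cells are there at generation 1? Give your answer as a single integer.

Answer: 10

Derivation:
Simulating step by step:
Generation 0 (given above): 11 live cells
Generation 1: 10 live cells
........
........
##......
.#......
#.#.#...
.####...
Population at generation 1: 10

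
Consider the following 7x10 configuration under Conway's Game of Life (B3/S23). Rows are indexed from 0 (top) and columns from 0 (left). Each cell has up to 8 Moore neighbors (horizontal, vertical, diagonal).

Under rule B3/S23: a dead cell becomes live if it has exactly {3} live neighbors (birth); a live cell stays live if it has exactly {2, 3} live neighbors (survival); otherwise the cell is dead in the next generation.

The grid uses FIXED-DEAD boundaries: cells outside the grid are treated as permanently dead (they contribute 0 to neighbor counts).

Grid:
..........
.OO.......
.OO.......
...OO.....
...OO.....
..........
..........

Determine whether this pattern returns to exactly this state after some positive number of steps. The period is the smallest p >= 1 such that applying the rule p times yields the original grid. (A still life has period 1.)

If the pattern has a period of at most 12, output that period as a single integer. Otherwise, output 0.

Simulating and comparing each generation to the original:
Gen 0 (original, given above): 8 live cells
Gen 1: 6 live cells, differs from original
Gen 2: 8 live cells, MATCHES original -> period = 2

Answer: 2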